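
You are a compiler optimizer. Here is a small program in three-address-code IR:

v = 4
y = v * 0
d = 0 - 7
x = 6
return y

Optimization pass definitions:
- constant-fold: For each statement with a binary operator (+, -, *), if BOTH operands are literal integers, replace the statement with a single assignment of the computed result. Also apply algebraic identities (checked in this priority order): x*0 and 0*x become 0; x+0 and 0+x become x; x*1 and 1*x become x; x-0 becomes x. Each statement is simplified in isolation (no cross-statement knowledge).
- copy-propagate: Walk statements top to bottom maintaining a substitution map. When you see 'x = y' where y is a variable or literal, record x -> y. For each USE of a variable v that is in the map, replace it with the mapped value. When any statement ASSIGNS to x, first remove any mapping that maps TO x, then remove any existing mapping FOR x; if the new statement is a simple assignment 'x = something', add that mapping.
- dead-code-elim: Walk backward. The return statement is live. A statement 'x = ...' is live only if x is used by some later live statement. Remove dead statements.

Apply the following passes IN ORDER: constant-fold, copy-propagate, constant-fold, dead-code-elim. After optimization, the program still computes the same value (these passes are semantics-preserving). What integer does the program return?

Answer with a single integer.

Answer: 0

Derivation:
Initial IR:
  v = 4
  y = v * 0
  d = 0 - 7
  x = 6
  return y
After constant-fold (5 stmts):
  v = 4
  y = 0
  d = -7
  x = 6
  return y
After copy-propagate (5 stmts):
  v = 4
  y = 0
  d = -7
  x = 6
  return 0
After constant-fold (5 stmts):
  v = 4
  y = 0
  d = -7
  x = 6
  return 0
After dead-code-elim (1 stmts):
  return 0
Evaluate:
  v = 4  =>  v = 4
  y = v * 0  =>  y = 0
  d = 0 - 7  =>  d = -7
  x = 6  =>  x = 6
  return y = 0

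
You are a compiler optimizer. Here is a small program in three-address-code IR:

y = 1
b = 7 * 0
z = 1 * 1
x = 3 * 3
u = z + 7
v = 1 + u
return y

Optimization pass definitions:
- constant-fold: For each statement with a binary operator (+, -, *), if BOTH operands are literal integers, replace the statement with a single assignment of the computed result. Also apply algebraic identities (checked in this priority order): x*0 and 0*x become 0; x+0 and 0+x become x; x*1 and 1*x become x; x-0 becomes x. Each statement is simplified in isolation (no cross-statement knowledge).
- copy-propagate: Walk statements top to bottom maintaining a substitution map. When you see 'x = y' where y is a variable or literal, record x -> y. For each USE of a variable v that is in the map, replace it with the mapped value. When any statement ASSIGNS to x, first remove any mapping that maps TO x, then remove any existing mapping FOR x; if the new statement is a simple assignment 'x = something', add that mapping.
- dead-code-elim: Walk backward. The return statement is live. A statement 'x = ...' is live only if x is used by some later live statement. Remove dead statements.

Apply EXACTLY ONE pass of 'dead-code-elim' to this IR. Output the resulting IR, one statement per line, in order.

Answer: y = 1
return y

Derivation:
Applying dead-code-elim statement-by-statement:
  [7] return y  -> KEEP (return); live=['y']
  [6] v = 1 + u  -> DEAD (v not live)
  [5] u = z + 7  -> DEAD (u not live)
  [4] x = 3 * 3  -> DEAD (x not live)
  [3] z = 1 * 1  -> DEAD (z not live)
  [2] b = 7 * 0  -> DEAD (b not live)
  [1] y = 1  -> KEEP; live=[]
Result (2 stmts):
  y = 1
  return y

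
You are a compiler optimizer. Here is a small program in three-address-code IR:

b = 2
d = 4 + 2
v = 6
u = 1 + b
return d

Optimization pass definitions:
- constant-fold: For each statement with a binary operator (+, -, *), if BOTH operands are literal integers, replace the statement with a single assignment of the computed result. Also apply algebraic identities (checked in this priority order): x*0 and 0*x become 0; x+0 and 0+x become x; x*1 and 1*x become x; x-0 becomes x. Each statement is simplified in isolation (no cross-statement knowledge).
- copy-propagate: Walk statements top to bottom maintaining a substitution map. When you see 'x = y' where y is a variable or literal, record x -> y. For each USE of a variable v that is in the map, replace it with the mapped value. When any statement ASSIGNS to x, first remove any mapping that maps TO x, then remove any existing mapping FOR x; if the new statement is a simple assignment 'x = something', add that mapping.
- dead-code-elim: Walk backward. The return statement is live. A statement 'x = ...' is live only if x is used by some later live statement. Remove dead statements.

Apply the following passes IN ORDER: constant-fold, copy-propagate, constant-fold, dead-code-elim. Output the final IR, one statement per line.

Answer: return 6

Derivation:
Initial IR:
  b = 2
  d = 4 + 2
  v = 6
  u = 1 + b
  return d
After constant-fold (5 stmts):
  b = 2
  d = 6
  v = 6
  u = 1 + b
  return d
After copy-propagate (5 stmts):
  b = 2
  d = 6
  v = 6
  u = 1 + 2
  return 6
After constant-fold (5 stmts):
  b = 2
  d = 6
  v = 6
  u = 3
  return 6
After dead-code-elim (1 stmts):
  return 6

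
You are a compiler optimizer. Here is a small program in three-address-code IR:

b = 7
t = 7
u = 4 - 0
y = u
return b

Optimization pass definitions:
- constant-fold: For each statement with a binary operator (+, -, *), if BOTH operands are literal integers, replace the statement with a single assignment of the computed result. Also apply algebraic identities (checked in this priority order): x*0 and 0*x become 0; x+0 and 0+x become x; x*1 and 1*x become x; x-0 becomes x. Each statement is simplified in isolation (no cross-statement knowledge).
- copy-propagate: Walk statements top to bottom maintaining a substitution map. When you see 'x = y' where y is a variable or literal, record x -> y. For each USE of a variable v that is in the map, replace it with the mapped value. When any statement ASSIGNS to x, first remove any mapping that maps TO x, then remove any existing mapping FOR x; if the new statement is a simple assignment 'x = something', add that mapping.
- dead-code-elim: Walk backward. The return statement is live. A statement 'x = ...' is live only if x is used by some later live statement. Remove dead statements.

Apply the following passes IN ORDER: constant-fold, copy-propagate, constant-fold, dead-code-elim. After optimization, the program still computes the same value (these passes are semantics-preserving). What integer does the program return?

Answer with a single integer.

Answer: 7

Derivation:
Initial IR:
  b = 7
  t = 7
  u = 4 - 0
  y = u
  return b
After constant-fold (5 stmts):
  b = 7
  t = 7
  u = 4
  y = u
  return b
After copy-propagate (5 stmts):
  b = 7
  t = 7
  u = 4
  y = 4
  return 7
After constant-fold (5 stmts):
  b = 7
  t = 7
  u = 4
  y = 4
  return 7
After dead-code-elim (1 stmts):
  return 7
Evaluate:
  b = 7  =>  b = 7
  t = 7  =>  t = 7
  u = 4 - 0  =>  u = 4
  y = u  =>  y = 4
  return b = 7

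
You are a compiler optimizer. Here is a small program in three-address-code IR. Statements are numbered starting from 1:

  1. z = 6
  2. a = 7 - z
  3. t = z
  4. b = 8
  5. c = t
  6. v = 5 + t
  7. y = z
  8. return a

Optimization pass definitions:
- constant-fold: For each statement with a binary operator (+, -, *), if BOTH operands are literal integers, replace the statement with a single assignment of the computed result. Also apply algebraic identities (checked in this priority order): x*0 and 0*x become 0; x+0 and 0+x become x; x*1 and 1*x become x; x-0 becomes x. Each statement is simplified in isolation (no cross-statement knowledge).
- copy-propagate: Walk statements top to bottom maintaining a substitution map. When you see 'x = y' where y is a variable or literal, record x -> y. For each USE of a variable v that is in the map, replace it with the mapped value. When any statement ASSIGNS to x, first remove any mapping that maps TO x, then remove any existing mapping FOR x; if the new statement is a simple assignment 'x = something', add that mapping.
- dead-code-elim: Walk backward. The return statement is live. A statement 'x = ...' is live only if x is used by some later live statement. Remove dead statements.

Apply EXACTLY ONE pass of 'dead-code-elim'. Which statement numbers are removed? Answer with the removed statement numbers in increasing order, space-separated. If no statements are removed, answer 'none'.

Answer: 3 4 5 6 7

Derivation:
Backward liveness scan:
Stmt 1 'z = 6': KEEP (z is live); live-in = []
Stmt 2 'a = 7 - z': KEEP (a is live); live-in = ['z']
Stmt 3 't = z': DEAD (t not in live set ['a'])
Stmt 4 'b = 8': DEAD (b not in live set ['a'])
Stmt 5 'c = t': DEAD (c not in live set ['a'])
Stmt 6 'v = 5 + t': DEAD (v not in live set ['a'])
Stmt 7 'y = z': DEAD (y not in live set ['a'])
Stmt 8 'return a': KEEP (return); live-in = ['a']
Removed statement numbers: [3, 4, 5, 6, 7]
Surviving IR:
  z = 6
  a = 7 - z
  return a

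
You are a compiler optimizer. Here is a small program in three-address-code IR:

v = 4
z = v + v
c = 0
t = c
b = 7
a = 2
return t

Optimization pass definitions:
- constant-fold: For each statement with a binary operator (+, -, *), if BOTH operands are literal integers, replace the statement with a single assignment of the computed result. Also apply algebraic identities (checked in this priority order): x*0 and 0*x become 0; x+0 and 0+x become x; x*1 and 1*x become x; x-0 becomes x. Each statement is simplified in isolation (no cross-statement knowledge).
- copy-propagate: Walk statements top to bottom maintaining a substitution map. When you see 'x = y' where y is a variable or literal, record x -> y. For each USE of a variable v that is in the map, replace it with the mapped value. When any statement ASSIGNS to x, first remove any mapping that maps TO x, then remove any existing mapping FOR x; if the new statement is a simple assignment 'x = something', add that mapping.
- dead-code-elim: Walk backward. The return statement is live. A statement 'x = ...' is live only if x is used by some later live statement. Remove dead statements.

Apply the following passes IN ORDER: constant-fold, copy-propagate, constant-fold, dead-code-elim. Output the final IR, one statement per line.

Answer: return 0

Derivation:
Initial IR:
  v = 4
  z = v + v
  c = 0
  t = c
  b = 7
  a = 2
  return t
After constant-fold (7 stmts):
  v = 4
  z = v + v
  c = 0
  t = c
  b = 7
  a = 2
  return t
After copy-propagate (7 stmts):
  v = 4
  z = 4 + 4
  c = 0
  t = 0
  b = 7
  a = 2
  return 0
After constant-fold (7 stmts):
  v = 4
  z = 8
  c = 0
  t = 0
  b = 7
  a = 2
  return 0
After dead-code-elim (1 stmts):
  return 0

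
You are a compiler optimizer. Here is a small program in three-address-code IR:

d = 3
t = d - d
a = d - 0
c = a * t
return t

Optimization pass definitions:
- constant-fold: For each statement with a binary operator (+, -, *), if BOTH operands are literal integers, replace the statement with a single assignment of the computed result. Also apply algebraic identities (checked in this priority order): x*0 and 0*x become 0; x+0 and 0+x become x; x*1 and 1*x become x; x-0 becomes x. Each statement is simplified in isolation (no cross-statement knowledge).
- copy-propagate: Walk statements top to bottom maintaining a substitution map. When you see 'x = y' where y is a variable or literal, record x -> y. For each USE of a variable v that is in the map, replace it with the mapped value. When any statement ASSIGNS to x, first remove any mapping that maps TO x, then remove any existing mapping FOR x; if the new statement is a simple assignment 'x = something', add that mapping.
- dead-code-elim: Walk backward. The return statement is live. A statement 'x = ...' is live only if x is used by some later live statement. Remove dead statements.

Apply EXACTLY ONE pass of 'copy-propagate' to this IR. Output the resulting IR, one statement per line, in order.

Applying copy-propagate statement-by-statement:
  [1] d = 3  (unchanged)
  [2] t = d - d  -> t = 3 - 3
  [3] a = d - 0  -> a = 3 - 0
  [4] c = a * t  (unchanged)
  [5] return t  (unchanged)
Result (5 stmts):
  d = 3
  t = 3 - 3
  a = 3 - 0
  c = a * t
  return t

Answer: d = 3
t = 3 - 3
a = 3 - 0
c = a * t
return t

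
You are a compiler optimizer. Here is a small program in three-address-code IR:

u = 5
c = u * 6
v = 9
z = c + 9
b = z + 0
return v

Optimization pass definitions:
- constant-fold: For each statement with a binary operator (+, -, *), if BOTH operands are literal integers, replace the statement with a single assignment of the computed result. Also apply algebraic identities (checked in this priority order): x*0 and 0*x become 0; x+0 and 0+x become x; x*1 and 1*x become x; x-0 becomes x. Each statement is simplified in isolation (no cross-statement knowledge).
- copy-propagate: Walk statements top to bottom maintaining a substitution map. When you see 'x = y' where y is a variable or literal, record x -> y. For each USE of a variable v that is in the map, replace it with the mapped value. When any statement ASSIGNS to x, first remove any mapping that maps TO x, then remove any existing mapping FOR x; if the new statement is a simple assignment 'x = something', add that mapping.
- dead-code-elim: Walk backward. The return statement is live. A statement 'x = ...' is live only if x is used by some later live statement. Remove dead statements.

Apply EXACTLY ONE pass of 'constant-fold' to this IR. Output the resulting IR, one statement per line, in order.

Applying constant-fold statement-by-statement:
  [1] u = 5  (unchanged)
  [2] c = u * 6  (unchanged)
  [3] v = 9  (unchanged)
  [4] z = c + 9  (unchanged)
  [5] b = z + 0  -> b = z
  [6] return v  (unchanged)
Result (6 stmts):
  u = 5
  c = u * 6
  v = 9
  z = c + 9
  b = z
  return v

Answer: u = 5
c = u * 6
v = 9
z = c + 9
b = z
return v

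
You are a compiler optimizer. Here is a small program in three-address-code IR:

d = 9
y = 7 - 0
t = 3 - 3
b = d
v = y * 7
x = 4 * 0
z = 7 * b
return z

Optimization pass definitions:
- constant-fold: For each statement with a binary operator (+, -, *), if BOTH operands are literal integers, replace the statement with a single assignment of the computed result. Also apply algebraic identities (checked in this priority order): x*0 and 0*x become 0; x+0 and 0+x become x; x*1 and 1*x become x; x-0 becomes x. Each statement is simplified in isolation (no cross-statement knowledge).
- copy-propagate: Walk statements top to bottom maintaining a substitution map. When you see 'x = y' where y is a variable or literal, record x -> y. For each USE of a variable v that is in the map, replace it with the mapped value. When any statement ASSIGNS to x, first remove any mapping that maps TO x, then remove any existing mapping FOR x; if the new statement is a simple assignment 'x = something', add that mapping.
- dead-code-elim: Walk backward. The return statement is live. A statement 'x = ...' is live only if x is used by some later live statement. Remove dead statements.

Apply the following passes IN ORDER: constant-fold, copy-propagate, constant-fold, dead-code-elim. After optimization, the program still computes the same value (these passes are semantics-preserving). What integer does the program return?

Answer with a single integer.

Initial IR:
  d = 9
  y = 7 - 0
  t = 3 - 3
  b = d
  v = y * 7
  x = 4 * 0
  z = 7 * b
  return z
After constant-fold (8 stmts):
  d = 9
  y = 7
  t = 0
  b = d
  v = y * 7
  x = 0
  z = 7 * b
  return z
After copy-propagate (8 stmts):
  d = 9
  y = 7
  t = 0
  b = 9
  v = 7 * 7
  x = 0
  z = 7 * 9
  return z
After constant-fold (8 stmts):
  d = 9
  y = 7
  t = 0
  b = 9
  v = 49
  x = 0
  z = 63
  return z
After dead-code-elim (2 stmts):
  z = 63
  return z
Evaluate:
  d = 9  =>  d = 9
  y = 7 - 0  =>  y = 7
  t = 3 - 3  =>  t = 0
  b = d  =>  b = 9
  v = y * 7  =>  v = 49
  x = 4 * 0  =>  x = 0
  z = 7 * b  =>  z = 63
  return z = 63

Answer: 63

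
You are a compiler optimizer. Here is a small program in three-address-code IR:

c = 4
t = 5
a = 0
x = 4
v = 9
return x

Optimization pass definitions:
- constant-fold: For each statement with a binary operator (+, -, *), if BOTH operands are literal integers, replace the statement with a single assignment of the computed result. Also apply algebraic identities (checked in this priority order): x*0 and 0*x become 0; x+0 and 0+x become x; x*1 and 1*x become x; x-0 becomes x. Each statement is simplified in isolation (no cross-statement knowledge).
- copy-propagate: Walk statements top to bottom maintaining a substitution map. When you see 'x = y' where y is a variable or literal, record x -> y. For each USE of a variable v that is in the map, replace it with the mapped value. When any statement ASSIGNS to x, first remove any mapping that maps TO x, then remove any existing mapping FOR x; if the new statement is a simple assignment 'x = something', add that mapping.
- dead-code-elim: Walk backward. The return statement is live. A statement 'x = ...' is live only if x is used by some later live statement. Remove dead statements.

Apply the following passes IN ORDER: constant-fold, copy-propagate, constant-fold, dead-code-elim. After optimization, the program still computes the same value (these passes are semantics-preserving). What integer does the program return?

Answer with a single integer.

Initial IR:
  c = 4
  t = 5
  a = 0
  x = 4
  v = 9
  return x
After constant-fold (6 stmts):
  c = 4
  t = 5
  a = 0
  x = 4
  v = 9
  return x
After copy-propagate (6 stmts):
  c = 4
  t = 5
  a = 0
  x = 4
  v = 9
  return 4
After constant-fold (6 stmts):
  c = 4
  t = 5
  a = 0
  x = 4
  v = 9
  return 4
After dead-code-elim (1 stmts):
  return 4
Evaluate:
  c = 4  =>  c = 4
  t = 5  =>  t = 5
  a = 0  =>  a = 0
  x = 4  =>  x = 4
  v = 9  =>  v = 9
  return x = 4

Answer: 4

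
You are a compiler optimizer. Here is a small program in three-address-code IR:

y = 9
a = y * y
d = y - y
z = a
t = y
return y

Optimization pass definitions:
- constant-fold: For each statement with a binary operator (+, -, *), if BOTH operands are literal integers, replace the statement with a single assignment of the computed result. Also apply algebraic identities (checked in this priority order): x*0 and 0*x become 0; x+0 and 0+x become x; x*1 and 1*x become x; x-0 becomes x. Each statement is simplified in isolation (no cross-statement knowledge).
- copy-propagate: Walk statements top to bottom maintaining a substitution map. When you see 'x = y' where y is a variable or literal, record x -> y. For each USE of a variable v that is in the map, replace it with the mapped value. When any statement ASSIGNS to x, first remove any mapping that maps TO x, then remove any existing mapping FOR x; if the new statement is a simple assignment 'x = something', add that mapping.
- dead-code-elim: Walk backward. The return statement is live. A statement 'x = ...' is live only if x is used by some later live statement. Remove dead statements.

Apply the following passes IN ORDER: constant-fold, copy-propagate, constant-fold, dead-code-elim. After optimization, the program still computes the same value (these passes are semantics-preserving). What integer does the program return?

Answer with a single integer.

Answer: 9

Derivation:
Initial IR:
  y = 9
  a = y * y
  d = y - y
  z = a
  t = y
  return y
After constant-fold (6 stmts):
  y = 9
  a = y * y
  d = y - y
  z = a
  t = y
  return y
After copy-propagate (6 stmts):
  y = 9
  a = 9 * 9
  d = 9 - 9
  z = a
  t = 9
  return 9
After constant-fold (6 stmts):
  y = 9
  a = 81
  d = 0
  z = a
  t = 9
  return 9
After dead-code-elim (1 stmts):
  return 9
Evaluate:
  y = 9  =>  y = 9
  a = y * y  =>  a = 81
  d = y - y  =>  d = 0
  z = a  =>  z = 81
  t = y  =>  t = 9
  return y = 9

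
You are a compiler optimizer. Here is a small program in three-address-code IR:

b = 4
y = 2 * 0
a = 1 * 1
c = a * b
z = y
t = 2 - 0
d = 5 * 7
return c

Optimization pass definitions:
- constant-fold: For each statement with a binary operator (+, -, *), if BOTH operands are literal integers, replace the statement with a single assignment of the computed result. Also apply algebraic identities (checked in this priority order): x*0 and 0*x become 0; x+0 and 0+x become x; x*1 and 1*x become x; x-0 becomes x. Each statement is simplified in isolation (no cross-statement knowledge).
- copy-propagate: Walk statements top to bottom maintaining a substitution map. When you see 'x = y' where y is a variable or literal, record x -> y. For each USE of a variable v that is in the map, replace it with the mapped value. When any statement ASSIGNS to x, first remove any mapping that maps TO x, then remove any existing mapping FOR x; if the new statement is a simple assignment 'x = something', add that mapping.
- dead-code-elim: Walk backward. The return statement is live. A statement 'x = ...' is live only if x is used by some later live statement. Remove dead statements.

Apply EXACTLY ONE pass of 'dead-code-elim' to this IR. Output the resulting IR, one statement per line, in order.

Answer: b = 4
a = 1 * 1
c = a * b
return c

Derivation:
Applying dead-code-elim statement-by-statement:
  [8] return c  -> KEEP (return); live=['c']
  [7] d = 5 * 7  -> DEAD (d not live)
  [6] t = 2 - 0  -> DEAD (t not live)
  [5] z = y  -> DEAD (z not live)
  [4] c = a * b  -> KEEP; live=['a', 'b']
  [3] a = 1 * 1  -> KEEP; live=['b']
  [2] y = 2 * 0  -> DEAD (y not live)
  [1] b = 4  -> KEEP; live=[]
Result (4 stmts):
  b = 4
  a = 1 * 1
  c = a * b
  return c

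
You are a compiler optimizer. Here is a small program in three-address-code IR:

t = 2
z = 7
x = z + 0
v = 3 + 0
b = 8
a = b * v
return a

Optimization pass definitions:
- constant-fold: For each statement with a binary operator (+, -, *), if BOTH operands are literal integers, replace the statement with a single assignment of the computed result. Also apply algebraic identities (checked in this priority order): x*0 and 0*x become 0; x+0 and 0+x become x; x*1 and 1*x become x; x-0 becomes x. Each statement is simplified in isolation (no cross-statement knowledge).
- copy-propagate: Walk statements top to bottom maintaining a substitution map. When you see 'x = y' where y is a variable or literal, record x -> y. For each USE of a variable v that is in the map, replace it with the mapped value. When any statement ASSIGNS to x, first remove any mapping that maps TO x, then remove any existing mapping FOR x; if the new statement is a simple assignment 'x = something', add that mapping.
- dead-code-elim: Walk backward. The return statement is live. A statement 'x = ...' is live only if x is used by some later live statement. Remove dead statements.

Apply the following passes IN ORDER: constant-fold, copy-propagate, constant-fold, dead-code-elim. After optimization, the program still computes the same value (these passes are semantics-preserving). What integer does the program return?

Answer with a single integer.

Answer: 24

Derivation:
Initial IR:
  t = 2
  z = 7
  x = z + 0
  v = 3 + 0
  b = 8
  a = b * v
  return a
After constant-fold (7 stmts):
  t = 2
  z = 7
  x = z
  v = 3
  b = 8
  a = b * v
  return a
After copy-propagate (7 stmts):
  t = 2
  z = 7
  x = 7
  v = 3
  b = 8
  a = 8 * 3
  return a
After constant-fold (7 stmts):
  t = 2
  z = 7
  x = 7
  v = 3
  b = 8
  a = 24
  return a
After dead-code-elim (2 stmts):
  a = 24
  return a
Evaluate:
  t = 2  =>  t = 2
  z = 7  =>  z = 7
  x = z + 0  =>  x = 7
  v = 3 + 0  =>  v = 3
  b = 8  =>  b = 8
  a = b * v  =>  a = 24
  return a = 24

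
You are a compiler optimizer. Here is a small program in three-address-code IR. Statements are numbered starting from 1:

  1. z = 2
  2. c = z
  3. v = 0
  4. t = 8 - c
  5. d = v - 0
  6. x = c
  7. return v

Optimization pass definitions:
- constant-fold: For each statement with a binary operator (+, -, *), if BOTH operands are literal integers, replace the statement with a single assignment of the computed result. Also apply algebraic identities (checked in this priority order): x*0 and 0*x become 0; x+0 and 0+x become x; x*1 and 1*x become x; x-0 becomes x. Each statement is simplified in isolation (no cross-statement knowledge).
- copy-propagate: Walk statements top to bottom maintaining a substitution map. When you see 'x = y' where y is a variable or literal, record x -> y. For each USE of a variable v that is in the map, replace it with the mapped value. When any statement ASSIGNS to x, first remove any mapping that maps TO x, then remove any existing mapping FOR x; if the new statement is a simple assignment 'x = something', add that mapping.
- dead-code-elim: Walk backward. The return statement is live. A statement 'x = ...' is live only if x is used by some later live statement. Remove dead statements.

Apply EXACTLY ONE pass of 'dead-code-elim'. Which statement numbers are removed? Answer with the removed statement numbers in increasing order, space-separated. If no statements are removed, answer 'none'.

Backward liveness scan:
Stmt 1 'z = 2': DEAD (z not in live set [])
Stmt 2 'c = z': DEAD (c not in live set [])
Stmt 3 'v = 0': KEEP (v is live); live-in = []
Stmt 4 't = 8 - c': DEAD (t not in live set ['v'])
Stmt 5 'd = v - 0': DEAD (d not in live set ['v'])
Stmt 6 'x = c': DEAD (x not in live set ['v'])
Stmt 7 'return v': KEEP (return); live-in = ['v']
Removed statement numbers: [1, 2, 4, 5, 6]
Surviving IR:
  v = 0
  return v

Answer: 1 2 4 5 6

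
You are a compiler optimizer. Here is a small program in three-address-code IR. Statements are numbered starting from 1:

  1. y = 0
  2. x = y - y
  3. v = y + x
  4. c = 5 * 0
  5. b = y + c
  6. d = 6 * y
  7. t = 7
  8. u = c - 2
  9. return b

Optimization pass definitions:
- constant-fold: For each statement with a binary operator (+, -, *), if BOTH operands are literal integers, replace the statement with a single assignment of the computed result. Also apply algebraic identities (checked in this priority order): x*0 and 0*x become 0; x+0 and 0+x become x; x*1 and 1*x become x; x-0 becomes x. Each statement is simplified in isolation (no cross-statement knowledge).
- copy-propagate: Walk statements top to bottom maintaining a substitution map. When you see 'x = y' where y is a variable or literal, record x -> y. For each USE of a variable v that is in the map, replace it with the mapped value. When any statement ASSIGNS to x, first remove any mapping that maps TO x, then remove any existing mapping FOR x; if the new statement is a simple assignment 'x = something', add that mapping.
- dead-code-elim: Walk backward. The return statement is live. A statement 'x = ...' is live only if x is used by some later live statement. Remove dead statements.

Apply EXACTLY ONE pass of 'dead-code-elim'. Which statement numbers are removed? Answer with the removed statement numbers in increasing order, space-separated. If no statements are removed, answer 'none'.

Answer: 2 3 6 7 8

Derivation:
Backward liveness scan:
Stmt 1 'y = 0': KEEP (y is live); live-in = []
Stmt 2 'x = y - y': DEAD (x not in live set ['y'])
Stmt 3 'v = y + x': DEAD (v not in live set ['y'])
Stmt 4 'c = 5 * 0': KEEP (c is live); live-in = ['y']
Stmt 5 'b = y + c': KEEP (b is live); live-in = ['c', 'y']
Stmt 6 'd = 6 * y': DEAD (d not in live set ['b'])
Stmt 7 't = 7': DEAD (t not in live set ['b'])
Stmt 8 'u = c - 2': DEAD (u not in live set ['b'])
Stmt 9 'return b': KEEP (return); live-in = ['b']
Removed statement numbers: [2, 3, 6, 7, 8]
Surviving IR:
  y = 0
  c = 5 * 0
  b = y + c
  return b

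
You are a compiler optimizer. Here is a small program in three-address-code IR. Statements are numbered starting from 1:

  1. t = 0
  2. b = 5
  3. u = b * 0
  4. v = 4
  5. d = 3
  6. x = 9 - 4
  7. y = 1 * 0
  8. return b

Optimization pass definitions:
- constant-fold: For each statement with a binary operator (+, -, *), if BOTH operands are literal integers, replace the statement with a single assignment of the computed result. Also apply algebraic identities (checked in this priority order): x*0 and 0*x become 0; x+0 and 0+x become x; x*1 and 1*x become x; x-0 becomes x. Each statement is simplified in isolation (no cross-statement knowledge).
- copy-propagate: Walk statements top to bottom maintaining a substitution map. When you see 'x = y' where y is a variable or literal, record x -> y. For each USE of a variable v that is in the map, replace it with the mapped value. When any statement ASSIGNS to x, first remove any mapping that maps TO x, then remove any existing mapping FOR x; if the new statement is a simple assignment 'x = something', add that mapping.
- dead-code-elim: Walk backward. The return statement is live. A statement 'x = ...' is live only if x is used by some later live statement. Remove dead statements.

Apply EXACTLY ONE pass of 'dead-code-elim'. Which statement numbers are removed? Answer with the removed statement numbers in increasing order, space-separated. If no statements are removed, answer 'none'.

Answer: 1 3 4 5 6 7

Derivation:
Backward liveness scan:
Stmt 1 't = 0': DEAD (t not in live set [])
Stmt 2 'b = 5': KEEP (b is live); live-in = []
Stmt 3 'u = b * 0': DEAD (u not in live set ['b'])
Stmt 4 'v = 4': DEAD (v not in live set ['b'])
Stmt 5 'd = 3': DEAD (d not in live set ['b'])
Stmt 6 'x = 9 - 4': DEAD (x not in live set ['b'])
Stmt 7 'y = 1 * 0': DEAD (y not in live set ['b'])
Stmt 8 'return b': KEEP (return); live-in = ['b']
Removed statement numbers: [1, 3, 4, 5, 6, 7]
Surviving IR:
  b = 5
  return b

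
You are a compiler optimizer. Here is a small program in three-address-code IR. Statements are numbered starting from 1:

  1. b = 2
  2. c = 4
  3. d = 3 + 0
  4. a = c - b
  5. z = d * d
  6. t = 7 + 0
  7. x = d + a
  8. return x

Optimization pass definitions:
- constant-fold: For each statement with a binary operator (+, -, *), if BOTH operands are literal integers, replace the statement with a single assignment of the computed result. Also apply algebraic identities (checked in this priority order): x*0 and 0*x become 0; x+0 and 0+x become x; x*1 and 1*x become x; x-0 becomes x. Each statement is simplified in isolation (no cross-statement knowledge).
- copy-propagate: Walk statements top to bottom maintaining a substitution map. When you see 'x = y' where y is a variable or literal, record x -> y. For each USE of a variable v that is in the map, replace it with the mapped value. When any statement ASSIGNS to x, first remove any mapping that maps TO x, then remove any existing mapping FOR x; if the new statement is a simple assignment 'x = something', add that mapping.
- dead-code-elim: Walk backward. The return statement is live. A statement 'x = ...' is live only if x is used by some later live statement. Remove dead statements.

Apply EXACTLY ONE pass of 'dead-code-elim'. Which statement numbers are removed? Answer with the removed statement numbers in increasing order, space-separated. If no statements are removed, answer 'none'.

Answer: 5 6

Derivation:
Backward liveness scan:
Stmt 1 'b = 2': KEEP (b is live); live-in = []
Stmt 2 'c = 4': KEEP (c is live); live-in = ['b']
Stmt 3 'd = 3 + 0': KEEP (d is live); live-in = ['b', 'c']
Stmt 4 'a = c - b': KEEP (a is live); live-in = ['b', 'c', 'd']
Stmt 5 'z = d * d': DEAD (z not in live set ['a', 'd'])
Stmt 6 't = 7 + 0': DEAD (t not in live set ['a', 'd'])
Stmt 7 'x = d + a': KEEP (x is live); live-in = ['a', 'd']
Stmt 8 'return x': KEEP (return); live-in = ['x']
Removed statement numbers: [5, 6]
Surviving IR:
  b = 2
  c = 4
  d = 3 + 0
  a = c - b
  x = d + a
  return x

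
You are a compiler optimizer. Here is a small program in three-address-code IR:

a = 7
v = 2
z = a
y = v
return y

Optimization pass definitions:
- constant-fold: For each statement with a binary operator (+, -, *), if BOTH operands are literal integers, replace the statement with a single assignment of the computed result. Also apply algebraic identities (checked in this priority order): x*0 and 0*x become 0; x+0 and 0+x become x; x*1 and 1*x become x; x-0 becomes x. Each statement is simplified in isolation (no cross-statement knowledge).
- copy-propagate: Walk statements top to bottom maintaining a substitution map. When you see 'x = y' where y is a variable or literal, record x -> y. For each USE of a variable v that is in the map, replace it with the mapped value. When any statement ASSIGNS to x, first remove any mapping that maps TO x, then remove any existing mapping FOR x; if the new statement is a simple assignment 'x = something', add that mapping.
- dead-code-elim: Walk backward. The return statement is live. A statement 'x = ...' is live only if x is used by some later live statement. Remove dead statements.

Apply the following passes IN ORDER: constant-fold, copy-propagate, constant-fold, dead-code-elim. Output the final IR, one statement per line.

Initial IR:
  a = 7
  v = 2
  z = a
  y = v
  return y
After constant-fold (5 stmts):
  a = 7
  v = 2
  z = a
  y = v
  return y
After copy-propagate (5 stmts):
  a = 7
  v = 2
  z = 7
  y = 2
  return 2
After constant-fold (5 stmts):
  a = 7
  v = 2
  z = 7
  y = 2
  return 2
After dead-code-elim (1 stmts):
  return 2

Answer: return 2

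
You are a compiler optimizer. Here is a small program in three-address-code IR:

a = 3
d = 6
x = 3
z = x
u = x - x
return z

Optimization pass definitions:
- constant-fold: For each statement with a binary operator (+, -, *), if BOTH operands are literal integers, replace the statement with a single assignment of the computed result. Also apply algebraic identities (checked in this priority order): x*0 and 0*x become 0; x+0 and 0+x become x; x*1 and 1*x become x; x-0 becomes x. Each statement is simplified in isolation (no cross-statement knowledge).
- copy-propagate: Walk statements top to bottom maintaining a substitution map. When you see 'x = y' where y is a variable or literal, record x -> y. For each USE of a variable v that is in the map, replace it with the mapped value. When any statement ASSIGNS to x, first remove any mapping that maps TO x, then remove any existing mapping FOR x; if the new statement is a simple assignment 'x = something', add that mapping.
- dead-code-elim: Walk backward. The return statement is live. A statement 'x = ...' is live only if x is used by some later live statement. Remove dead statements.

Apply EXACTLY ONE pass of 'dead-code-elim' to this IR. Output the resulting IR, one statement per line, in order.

Answer: x = 3
z = x
return z

Derivation:
Applying dead-code-elim statement-by-statement:
  [6] return z  -> KEEP (return); live=['z']
  [5] u = x - x  -> DEAD (u not live)
  [4] z = x  -> KEEP; live=['x']
  [3] x = 3  -> KEEP; live=[]
  [2] d = 6  -> DEAD (d not live)
  [1] a = 3  -> DEAD (a not live)
Result (3 stmts):
  x = 3
  z = x
  return z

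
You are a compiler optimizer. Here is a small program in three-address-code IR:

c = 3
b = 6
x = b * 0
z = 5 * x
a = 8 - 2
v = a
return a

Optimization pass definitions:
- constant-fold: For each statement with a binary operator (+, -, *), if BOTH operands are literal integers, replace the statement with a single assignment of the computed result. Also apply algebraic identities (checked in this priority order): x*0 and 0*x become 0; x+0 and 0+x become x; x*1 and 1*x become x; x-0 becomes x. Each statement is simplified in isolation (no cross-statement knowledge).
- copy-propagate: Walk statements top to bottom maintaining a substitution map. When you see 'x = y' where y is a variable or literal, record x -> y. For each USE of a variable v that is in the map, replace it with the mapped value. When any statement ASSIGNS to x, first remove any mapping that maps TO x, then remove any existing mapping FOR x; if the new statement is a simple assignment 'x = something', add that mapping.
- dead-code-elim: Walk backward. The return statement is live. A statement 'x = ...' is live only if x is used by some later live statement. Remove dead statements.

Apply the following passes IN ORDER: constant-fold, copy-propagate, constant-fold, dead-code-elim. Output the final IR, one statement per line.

Answer: return 6

Derivation:
Initial IR:
  c = 3
  b = 6
  x = b * 0
  z = 5 * x
  a = 8 - 2
  v = a
  return a
After constant-fold (7 stmts):
  c = 3
  b = 6
  x = 0
  z = 5 * x
  a = 6
  v = a
  return a
After copy-propagate (7 stmts):
  c = 3
  b = 6
  x = 0
  z = 5 * 0
  a = 6
  v = 6
  return 6
After constant-fold (7 stmts):
  c = 3
  b = 6
  x = 0
  z = 0
  a = 6
  v = 6
  return 6
After dead-code-elim (1 stmts):
  return 6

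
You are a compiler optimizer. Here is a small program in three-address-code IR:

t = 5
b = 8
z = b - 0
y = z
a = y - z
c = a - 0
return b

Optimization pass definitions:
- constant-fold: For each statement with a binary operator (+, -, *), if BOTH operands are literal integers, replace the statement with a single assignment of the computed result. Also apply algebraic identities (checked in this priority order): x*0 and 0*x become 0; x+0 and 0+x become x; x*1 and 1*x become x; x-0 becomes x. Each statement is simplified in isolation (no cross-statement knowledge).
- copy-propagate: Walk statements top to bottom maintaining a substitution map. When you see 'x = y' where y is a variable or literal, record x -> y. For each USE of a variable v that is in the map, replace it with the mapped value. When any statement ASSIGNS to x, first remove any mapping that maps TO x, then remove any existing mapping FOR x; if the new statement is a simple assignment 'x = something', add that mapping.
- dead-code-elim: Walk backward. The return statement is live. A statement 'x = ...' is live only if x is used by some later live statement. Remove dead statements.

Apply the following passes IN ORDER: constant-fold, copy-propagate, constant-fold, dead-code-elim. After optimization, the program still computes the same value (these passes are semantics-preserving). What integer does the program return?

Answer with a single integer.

Answer: 8

Derivation:
Initial IR:
  t = 5
  b = 8
  z = b - 0
  y = z
  a = y - z
  c = a - 0
  return b
After constant-fold (7 stmts):
  t = 5
  b = 8
  z = b
  y = z
  a = y - z
  c = a
  return b
After copy-propagate (7 stmts):
  t = 5
  b = 8
  z = 8
  y = 8
  a = 8 - 8
  c = a
  return 8
After constant-fold (7 stmts):
  t = 5
  b = 8
  z = 8
  y = 8
  a = 0
  c = a
  return 8
After dead-code-elim (1 stmts):
  return 8
Evaluate:
  t = 5  =>  t = 5
  b = 8  =>  b = 8
  z = b - 0  =>  z = 8
  y = z  =>  y = 8
  a = y - z  =>  a = 0
  c = a - 0  =>  c = 0
  return b = 8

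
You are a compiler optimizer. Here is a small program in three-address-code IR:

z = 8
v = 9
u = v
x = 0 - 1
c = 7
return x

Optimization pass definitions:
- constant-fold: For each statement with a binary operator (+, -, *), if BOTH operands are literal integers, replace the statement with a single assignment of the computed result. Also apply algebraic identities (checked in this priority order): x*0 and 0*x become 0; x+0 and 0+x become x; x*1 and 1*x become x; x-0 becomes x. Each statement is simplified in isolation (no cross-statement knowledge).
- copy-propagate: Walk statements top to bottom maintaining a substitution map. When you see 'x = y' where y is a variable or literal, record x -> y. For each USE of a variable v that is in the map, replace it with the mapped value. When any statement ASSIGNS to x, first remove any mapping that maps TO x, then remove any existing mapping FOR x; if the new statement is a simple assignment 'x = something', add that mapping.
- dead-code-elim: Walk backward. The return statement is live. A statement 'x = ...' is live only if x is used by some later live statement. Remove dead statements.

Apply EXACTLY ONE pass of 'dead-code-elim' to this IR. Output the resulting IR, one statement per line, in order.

Applying dead-code-elim statement-by-statement:
  [6] return x  -> KEEP (return); live=['x']
  [5] c = 7  -> DEAD (c not live)
  [4] x = 0 - 1  -> KEEP; live=[]
  [3] u = v  -> DEAD (u not live)
  [2] v = 9  -> DEAD (v not live)
  [1] z = 8  -> DEAD (z not live)
Result (2 stmts):
  x = 0 - 1
  return x

Answer: x = 0 - 1
return x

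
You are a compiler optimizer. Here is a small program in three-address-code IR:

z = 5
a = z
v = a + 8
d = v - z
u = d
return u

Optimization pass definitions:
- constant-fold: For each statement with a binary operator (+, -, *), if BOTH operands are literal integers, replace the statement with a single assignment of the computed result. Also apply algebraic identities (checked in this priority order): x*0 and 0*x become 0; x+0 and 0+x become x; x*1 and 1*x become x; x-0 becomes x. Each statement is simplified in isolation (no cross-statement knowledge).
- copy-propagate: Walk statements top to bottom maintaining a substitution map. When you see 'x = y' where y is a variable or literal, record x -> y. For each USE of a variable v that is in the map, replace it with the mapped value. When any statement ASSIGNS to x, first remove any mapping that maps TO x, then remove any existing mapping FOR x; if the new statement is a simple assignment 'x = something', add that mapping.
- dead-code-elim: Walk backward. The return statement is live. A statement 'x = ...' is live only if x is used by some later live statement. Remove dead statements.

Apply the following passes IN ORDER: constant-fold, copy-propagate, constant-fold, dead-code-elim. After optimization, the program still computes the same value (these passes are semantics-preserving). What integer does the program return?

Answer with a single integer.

Answer: 8

Derivation:
Initial IR:
  z = 5
  a = z
  v = a + 8
  d = v - z
  u = d
  return u
After constant-fold (6 stmts):
  z = 5
  a = z
  v = a + 8
  d = v - z
  u = d
  return u
After copy-propagate (6 stmts):
  z = 5
  a = 5
  v = 5 + 8
  d = v - 5
  u = d
  return d
After constant-fold (6 stmts):
  z = 5
  a = 5
  v = 13
  d = v - 5
  u = d
  return d
After dead-code-elim (3 stmts):
  v = 13
  d = v - 5
  return d
Evaluate:
  z = 5  =>  z = 5
  a = z  =>  a = 5
  v = a + 8  =>  v = 13
  d = v - z  =>  d = 8
  u = d  =>  u = 8
  return u = 8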